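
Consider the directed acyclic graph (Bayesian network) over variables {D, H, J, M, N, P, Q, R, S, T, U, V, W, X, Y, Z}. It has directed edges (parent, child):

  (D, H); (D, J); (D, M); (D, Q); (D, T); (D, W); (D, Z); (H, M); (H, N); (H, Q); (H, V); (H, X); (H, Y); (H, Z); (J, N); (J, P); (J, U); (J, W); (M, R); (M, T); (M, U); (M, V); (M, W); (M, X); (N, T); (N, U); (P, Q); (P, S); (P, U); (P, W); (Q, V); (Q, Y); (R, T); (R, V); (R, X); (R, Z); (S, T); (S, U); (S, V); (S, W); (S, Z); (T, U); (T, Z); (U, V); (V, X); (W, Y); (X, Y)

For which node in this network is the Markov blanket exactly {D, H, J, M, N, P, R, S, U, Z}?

T

The target node must have every member of {D, H, J, M, N, P, R, S, U, Z} as a parent, child, or co-parent, and no others.
Parents of T: D, M, N, R, S; children: U, Z; co-parents: D, H, J, M, N, P, R, S.
These exactly cover the given set, so the node is T.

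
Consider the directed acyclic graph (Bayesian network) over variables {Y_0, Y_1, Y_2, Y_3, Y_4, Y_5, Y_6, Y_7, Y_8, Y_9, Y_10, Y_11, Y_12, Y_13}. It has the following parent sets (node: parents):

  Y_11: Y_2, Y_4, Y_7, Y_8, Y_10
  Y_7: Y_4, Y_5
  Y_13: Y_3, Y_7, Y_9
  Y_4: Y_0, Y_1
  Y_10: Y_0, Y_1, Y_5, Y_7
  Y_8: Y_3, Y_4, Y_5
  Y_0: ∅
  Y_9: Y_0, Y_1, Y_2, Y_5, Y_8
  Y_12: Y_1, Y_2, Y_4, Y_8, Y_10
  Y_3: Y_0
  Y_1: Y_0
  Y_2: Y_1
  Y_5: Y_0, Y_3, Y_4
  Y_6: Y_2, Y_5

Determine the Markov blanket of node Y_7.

Recall MB(v) = parents ∪ children ∪ spouses, where spouses are the other parents of v's children.
Ch(Y_7) = {Y_10, Y_11, Y_13}.
Parents of Y_7: Y_4, Y_5.
For each child, the remaining parents (spouses of Y_7):
  parents(Y_10) \ {Y_7} = {Y_0, Y_1, Y_5}.
  Y_11's other parents are Y_2, Y_4, Y_8, Y_10.
  Y_13 also has parents Y_3, Y_9.
So the Markov blanket of Y_7 is {Y_0, Y_1, Y_2, Y_3, Y_4, Y_5, Y_8, Y_9, Y_10, Y_11, Y_13}.

{Y_0, Y_1, Y_2, Y_3, Y_4, Y_5, Y_8, Y_9, Y_10, Y_11, Y_13}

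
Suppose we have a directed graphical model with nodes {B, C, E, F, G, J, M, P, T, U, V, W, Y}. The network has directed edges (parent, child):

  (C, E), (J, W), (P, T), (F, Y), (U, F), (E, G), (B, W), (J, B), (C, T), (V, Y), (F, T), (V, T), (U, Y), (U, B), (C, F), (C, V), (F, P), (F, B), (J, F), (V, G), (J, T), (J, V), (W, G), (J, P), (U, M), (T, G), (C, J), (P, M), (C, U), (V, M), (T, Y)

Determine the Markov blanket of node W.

A node's Markov blanket = Pa ∪ Ch ∪ (parents of Ch other than the node itself).
W's children: G.
W has parents B, J.
Co-parents of W (other parents of its children):
  G also has parents E, T, V.
Taking the union gives {B, E, G, J, T, V}.

{B, E, G, J, T, V}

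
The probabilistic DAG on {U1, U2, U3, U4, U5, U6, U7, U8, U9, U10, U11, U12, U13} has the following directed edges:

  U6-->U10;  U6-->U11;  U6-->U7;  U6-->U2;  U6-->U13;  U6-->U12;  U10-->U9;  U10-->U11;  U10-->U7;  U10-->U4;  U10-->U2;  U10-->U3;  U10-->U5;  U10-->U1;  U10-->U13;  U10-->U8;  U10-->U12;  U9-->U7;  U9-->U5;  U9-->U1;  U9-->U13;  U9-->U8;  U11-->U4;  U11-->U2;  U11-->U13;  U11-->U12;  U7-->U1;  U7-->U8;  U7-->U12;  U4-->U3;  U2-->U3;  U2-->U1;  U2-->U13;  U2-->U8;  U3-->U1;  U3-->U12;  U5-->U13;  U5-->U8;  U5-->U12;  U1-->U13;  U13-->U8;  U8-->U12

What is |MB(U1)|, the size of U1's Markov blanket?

Recall MB(v) = parents ∪ children ∪ spouses, where spouses are the other parents of v's children.
U1 has parents U2, U3, U7, U9, U10.
U1's children: U13.
For each child, the remaining parents (spouses of U1):
  U13: U2, U5, U6, U9, U10, U11
MB(U1) = {U2, U3, U5, U6, U7, U9, U10, U11, U13}, which has 9 nodes.

9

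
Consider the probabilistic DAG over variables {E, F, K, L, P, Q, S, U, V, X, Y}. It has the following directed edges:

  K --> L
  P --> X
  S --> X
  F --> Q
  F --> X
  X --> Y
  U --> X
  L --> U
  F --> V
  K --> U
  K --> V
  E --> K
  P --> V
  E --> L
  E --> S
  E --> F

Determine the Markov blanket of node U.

U has child X.
U's parents: K, L.
For each child, the remaining parents (spouses of U):
  X's other parents are F, P, S.
Union: {K, L} ∪ {X} ∪ {F, P, S} = {F, K, L, P, S, X}.

{F, K, L, P, S, X}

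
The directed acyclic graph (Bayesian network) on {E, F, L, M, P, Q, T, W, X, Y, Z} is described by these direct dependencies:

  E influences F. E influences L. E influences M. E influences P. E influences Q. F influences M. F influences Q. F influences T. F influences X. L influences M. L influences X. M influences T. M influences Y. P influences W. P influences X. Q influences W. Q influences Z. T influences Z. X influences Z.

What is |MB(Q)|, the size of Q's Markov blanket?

7

The Markov blanket of a node is its parents, its children, and the other parents of its children.
Q's parents: E, F.
Q's children: W, Z.
Co-parents of Q (other parents of its children):
  W also has parent P.
  Z's other parents are T, X.
MB(Q) = {E, F, P, T, W, X, Z}, which has 7 nodes.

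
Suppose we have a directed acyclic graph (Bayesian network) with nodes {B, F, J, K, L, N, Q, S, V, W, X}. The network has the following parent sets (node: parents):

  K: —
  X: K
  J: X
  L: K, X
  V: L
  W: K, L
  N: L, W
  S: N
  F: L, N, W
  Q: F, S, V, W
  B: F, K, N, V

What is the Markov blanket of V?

A node's Markov blanket = Pa ∪ Ch ∪ (parents of Ch other than the node itself).
Pa(V) = {L}.
Children of V: B, Q.
For each child, the remaining parents (spouses of V):
  Q: F, S, W
  B: F, K, N
Union: {L} ∪ {B, Q} ∪ {F, K, N, S, W} = {B, F, K, L, N, Q, S, W}.

{B, F, K, L, N, Q, S, W}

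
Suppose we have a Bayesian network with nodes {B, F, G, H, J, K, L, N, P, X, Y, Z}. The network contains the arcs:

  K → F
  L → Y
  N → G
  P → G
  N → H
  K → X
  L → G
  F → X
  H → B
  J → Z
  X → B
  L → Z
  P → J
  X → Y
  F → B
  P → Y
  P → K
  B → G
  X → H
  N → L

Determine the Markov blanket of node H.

{B, F, N, X}

Recall MB(v) = parents ∪ children ∪ spouses, where spouses are the other parents of v's children.
Children of H: B.
H has parents N, X.
For each child, the remaining parents (spouses of H):
  B: F, X
MB(H) = {B, F, N, X}.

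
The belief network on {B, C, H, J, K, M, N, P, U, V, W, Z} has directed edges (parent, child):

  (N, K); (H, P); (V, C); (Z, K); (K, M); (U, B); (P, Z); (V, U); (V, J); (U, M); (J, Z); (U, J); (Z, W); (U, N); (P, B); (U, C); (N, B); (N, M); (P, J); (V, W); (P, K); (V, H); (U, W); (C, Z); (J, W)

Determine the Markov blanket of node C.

{J, P, U, V, Z}

Recall MB(v) = parents ∪ children ∪ spouses, where spouses are the other parents of v's children.
Pa(C) = {U, V}.
C's children: Z.
Other parents of C's children:
  parents(Z) \ {C} = {J, P}.
Union: {U, V} ∪ {Z} ∪ {J, P} = {J, P, U, V, Z}.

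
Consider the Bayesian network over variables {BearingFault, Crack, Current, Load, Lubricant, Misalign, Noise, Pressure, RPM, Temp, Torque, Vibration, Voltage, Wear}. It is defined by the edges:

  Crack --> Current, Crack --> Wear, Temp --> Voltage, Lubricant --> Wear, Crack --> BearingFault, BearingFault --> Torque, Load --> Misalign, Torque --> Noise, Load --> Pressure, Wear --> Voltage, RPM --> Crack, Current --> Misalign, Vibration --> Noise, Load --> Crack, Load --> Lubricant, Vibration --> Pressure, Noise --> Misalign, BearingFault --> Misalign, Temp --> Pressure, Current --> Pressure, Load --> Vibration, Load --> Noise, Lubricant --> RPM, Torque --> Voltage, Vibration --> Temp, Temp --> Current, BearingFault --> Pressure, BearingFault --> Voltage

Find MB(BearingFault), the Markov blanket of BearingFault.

{Crack, Current, Load, Misalign, Noise, Pressure, Temp, Torque, Vibration, Voltage, Wear}

Pa(BearingFault) = {Crack}.
BearingFault has children Misalign, Pressure, Torque, Voltage.
For each child, the remaining parents (spouses of BearingFault):
  Torque: —
  Voltage: Temp, Torque, Wear
  Misalign: Current, Load, Noise
  Pressure: Current, Load, Temp, Vibration
So the Markov blanket of BearingFault is {Crack, Current, Load, Misalign, Noise, Pressure, Temp, Torque, Vibration, Voltage, Wear}.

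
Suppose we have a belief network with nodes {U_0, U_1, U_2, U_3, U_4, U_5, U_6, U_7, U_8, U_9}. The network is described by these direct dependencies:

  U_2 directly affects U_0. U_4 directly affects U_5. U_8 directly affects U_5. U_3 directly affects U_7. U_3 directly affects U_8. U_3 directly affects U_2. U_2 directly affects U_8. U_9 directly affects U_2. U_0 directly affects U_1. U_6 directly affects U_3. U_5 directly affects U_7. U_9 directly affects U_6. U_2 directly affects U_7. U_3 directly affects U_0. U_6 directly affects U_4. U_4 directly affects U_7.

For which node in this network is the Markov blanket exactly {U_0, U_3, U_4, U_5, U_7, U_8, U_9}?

The target node must have every member of {U_0, U_3, U_4, U_5, U_7, U_8, U_9} as a parent, child, or co-parent, and no others.
Parents of U_2: U_3, U_9; children: U_0, U_7, U_8; co-parents: U_3, U_4, U_5.
These exactly cover the given set, so the node is U_2.

U_2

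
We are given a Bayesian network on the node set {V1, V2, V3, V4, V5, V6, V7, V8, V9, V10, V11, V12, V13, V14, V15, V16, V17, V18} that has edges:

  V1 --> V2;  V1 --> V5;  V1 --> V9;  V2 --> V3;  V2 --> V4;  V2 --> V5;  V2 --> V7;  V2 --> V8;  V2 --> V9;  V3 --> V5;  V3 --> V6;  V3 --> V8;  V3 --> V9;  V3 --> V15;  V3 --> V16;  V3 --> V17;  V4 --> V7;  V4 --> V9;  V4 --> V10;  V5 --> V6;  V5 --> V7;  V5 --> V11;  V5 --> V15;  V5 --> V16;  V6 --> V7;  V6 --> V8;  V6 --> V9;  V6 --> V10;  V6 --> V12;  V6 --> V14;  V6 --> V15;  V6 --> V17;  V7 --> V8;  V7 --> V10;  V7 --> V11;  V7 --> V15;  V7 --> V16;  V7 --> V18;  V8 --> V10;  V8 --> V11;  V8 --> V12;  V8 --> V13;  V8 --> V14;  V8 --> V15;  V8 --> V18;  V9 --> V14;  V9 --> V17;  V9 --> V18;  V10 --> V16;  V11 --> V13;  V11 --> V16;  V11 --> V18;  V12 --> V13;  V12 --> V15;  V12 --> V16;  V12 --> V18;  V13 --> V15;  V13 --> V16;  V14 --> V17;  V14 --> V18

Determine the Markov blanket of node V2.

The Markov blanket of a node is its parents, its children, and the other parents of its children.
Children of V2: V3, V4, V5, V7, V8, V9.
V2 has parent V1.
Parents of each child, excluding V2:
  V3: no additional parents.
  V4: no additional parents.
  parents(V5) \ {V2} = {V1, V3}.
  V7's other parents are V4, V5, V6.
  V8 also has parents V3, V6, V7.
  parents(V9) \ {V2} = {V1, V3, V4, V6}.
So the Markov blanket of V2 is {V1, V3, V4, V5, V6, V7, V8, V9}.

{V1, V3, V4, V5, V6, V7, V8, V9}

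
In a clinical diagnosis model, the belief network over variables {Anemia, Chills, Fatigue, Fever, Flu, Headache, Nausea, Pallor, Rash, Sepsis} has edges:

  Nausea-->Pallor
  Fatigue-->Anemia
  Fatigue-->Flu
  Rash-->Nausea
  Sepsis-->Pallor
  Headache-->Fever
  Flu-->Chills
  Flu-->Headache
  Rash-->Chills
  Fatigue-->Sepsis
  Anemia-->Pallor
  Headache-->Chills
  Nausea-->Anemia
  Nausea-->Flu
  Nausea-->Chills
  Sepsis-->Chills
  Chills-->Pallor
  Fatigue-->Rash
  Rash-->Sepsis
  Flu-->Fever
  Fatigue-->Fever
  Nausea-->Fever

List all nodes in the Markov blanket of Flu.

{Chills, Fatigue, Fever, Headache, Nausea, Rash, Sepsis}

Flu's children: Chills, Fever, Headache.
Flu's parents: Fatigue, Nausea.
Other parents of Flu's children:
  Headache: no additional parents.
  parents(Chills) \ {Flu} = {Headache, Nausea, Rash, Sepsis}.
  parents(Fever) \ {Flu} = {Fatigue, Headache, Nausea}.
Union: {Fatigue, Nausea} ∪ {Chills, Fever, Headache} ∪ {Fatigue, Headache, Nausea, Rash, Sepsis} = {Chills, Fatigue, Fever, Headache, Nausea, Rash, Sepsis}.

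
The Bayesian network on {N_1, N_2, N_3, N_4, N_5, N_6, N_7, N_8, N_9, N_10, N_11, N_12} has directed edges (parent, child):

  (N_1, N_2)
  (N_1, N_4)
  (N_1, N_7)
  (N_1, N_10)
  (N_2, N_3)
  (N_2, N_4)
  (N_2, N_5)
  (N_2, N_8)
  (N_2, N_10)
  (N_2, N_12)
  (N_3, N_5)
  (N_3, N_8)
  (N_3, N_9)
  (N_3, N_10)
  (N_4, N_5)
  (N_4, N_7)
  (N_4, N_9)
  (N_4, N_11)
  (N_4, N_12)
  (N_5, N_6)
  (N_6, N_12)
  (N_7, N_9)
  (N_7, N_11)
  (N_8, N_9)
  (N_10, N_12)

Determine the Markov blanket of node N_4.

{N_1, N_2, N_3, N_5, N_6, N_7, N_8, N_9, N_10, N_11, N_12}

By definition, MB(N_4) is built from N_4's parents, N_4's children, and the co-parents of N_4.
N_4 has parents N_1, N_2.
Ch(N_4) = {N_5, N_7, N_9, N_11, N_12}.
Co-parents of N_4 (other parents of its children):
  parents(N_5) \ {N_4} = {N_2, N_3}.
  parents(N_7) \ {N_4} = {N_1}.
  N_9 also has parents N_3, N_7, N_8.
  N_11's other parent is N_7.
  parents(N_12) \ {N_4} = {N_2, N_6, N_10}.
So the Markov blanket of N_4 is {N_1, N_2, N_3, N_5, N_6, N_7, N_8, N_9, N_10, N_11, N_12}.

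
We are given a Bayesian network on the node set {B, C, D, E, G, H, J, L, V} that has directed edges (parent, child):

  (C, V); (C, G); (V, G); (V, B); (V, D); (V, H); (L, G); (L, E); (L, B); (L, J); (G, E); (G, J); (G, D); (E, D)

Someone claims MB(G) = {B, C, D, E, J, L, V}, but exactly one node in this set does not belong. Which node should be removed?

B

A node's Markov blanket = Pa ∪ Ch ∪ (parents of Ch other than the node itself).
Ch(G) = {D, E, J}.
Pa(G) = {C, L, V}.
For each child, the remaining parents (spouses of G):
  E's other parent is L.
  parents(J) \ {G} = {L}.
  D also has parents E, V.
MB(G) = {C, D, E, J, L, V}.
B is neither a parent, child, nor co-parent of G, so it does not belong.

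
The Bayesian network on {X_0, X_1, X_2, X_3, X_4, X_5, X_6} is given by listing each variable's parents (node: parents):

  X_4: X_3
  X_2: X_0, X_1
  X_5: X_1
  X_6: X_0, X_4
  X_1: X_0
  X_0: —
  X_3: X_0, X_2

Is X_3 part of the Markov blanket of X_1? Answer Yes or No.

No

X_1 has children X_2, X_5.
Parents of X_1: X_0.
Parents of each child, excluding X_1:
  X_2: X_0
  X_5: —
MB(X_1) = {X_0, X_2, X_5}; X_3 is not in this set.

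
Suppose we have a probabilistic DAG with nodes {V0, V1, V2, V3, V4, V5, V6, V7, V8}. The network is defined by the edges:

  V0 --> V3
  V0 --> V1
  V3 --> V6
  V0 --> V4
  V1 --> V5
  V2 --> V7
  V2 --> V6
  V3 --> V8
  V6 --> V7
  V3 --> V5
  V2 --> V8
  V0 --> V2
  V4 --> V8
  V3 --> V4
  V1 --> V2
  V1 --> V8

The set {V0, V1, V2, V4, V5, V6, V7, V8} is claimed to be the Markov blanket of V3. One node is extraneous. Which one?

V7

A node's Markov blanket = Pa ∪ Ch ∪ (parents of Ch other than the node itself).
V3 has parent V0.
V3 has children V4, V5, V6, V8.
Co-parents of V3 (other parents of its children):
  parents(V4) \ {V3} = {V0}.
  V5 also has parent V1.
  V6's other parent is V2.
  V8 also has parents V1, V2, V4.
MB(V3) = {V0, V1, V2, V4, V5, V6, V8}.
V7 is neither a parent, child, nor co-parent of V3, so it does not belong.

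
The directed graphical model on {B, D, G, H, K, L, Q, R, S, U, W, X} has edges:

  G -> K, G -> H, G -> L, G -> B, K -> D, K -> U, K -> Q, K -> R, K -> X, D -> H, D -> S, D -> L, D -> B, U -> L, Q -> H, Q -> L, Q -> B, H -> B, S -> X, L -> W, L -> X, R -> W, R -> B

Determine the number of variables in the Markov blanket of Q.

Recall MB(v) = parents ∪ children ∪ spouses, where spouses are the other parents of v's children.
Q's parents: K.
Q's children: B, H, L.
Other parents of Q's children:
  parents(H) \ {Q} = {D, G}.
  parents(L) \ {Q} = {D, G, U}.
  parents(B) \ {Q} = {D, G, H, R}.
MB(Q) = {B, D, G, H, K, L, R, U}, which has 8 nodes.

8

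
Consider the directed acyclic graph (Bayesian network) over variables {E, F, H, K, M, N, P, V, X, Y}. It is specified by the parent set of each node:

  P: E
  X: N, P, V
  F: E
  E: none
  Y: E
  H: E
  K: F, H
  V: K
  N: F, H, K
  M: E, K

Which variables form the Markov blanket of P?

Recall MB(v) = parents ∪ children ∪ spouses, where spouses are the other parents of v's children.
Pa(P) = {E}.
Ch(P) = {X}.
For each child, the remaining parents (spouses of P):
  X: N, V
So the Markov blanket of P is {E, N, V, X}.

{E, N, V, X}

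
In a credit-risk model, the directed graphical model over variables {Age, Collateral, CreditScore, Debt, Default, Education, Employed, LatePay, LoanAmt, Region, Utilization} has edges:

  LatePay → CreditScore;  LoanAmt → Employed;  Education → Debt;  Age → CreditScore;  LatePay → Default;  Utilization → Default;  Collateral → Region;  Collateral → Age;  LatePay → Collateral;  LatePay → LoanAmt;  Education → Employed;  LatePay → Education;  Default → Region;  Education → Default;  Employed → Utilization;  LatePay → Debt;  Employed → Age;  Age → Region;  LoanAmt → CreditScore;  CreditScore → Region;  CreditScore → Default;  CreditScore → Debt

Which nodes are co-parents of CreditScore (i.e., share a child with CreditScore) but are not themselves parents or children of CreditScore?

Children of CreditScore: Debt, Default, Region.
  parents(Default) \ {CreditScore} = {Education, LatePay, Utilization}.
  Region's other parents are Age, Collateral, Default.
  Debt also has parents Education, LatePay.
Excluding nodes already adjacent to CreditScore (Age, Debt, Default, LatePay, LoanAmt, Region), the co-parent-only contribution is {Collateral, Education, Utilization}.

{Collateral, Education, Utilization}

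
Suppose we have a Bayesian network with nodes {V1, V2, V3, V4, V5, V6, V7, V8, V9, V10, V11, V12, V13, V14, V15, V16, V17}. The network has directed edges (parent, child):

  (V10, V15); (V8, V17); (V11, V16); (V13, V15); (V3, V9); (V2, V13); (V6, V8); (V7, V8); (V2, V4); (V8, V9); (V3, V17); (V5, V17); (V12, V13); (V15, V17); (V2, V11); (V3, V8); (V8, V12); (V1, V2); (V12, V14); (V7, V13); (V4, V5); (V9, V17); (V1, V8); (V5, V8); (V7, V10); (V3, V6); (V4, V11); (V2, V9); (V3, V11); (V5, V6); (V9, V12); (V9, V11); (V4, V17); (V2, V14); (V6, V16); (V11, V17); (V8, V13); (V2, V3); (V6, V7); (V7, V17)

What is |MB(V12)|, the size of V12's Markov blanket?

6

By definition, MB(V12) is built from V12's parents, V12's children, and the co-parents of V12.
V12's parents: V8, V9.
Ch(V12) = {V13, V14}.
Co-parents of V12 (other parents of its children):
  V13: V2, V7, V8
  V14: V2
MB(V12) = {V2, V7, V8, V9, V13, V14}, which has 6 nodes.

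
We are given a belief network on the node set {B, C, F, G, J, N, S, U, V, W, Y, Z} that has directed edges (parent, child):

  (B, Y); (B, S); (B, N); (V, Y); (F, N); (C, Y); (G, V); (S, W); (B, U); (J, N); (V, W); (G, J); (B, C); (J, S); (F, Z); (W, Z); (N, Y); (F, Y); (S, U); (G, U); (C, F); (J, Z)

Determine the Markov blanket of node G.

{B, J, S, U, V}

A node's Markov blanket = Pa ∪ Ch ∪ (parents of Ch other than the node itself).
Pa(G) = {}.
G has children J, U, V.
Co-parents of G (other parents of its children):
  J has no other parent.
  U's other parents are B, S.
  V has no other parent.
Taking the union gives {B, J, S, U, V}.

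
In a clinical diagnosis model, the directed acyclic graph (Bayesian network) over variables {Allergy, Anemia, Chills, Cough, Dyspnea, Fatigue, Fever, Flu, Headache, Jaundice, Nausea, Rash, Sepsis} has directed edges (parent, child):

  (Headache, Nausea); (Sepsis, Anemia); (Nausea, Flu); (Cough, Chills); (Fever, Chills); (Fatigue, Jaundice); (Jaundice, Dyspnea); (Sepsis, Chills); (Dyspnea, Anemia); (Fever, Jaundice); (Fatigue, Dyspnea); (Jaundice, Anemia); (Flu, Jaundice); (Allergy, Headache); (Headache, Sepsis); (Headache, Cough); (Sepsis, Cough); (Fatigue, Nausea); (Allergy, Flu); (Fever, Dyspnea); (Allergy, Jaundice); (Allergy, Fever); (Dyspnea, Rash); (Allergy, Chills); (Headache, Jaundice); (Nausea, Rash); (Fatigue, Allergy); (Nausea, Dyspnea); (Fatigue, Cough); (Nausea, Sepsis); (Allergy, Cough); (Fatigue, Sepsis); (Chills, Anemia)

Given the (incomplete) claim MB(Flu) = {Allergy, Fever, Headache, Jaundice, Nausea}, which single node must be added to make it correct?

Fatigue

Pa(Flu) = {Allergy, Nausea}.
Children of Flu: Jaundice.
Other parents of Flu's children:
  Jaundice: Allergy, Fatigue, Fever, Headache
MB(Flu) = {Allergy, Fatigue, Fever, Headache, Jaundice, Nausea}.
Comparing with the claimed set, Fatigue is missing.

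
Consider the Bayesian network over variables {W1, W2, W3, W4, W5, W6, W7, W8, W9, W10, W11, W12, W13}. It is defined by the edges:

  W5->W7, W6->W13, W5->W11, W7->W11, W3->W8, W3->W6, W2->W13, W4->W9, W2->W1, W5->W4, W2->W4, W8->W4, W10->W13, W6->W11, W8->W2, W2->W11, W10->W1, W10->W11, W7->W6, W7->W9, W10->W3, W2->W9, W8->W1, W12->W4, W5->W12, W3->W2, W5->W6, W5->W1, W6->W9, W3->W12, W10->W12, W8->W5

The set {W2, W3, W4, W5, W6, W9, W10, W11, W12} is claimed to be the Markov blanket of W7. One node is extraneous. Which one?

W12

A node's Markov blanket = Pa ∪ Ch ∪ (parents of Ch other than the node itself).
W7 has parent W5.
W7's children: W6, W9, W11.
Other parents of W7's children:
  parents(W6) \ {W7} = {W3, W5}.
  W9's other parents are W2, W4, W6.
  W11 also has parents W2, W5, W6, W10.
MB(W7) = {W2, W3, W4, W5, W6, W9, W10, W11}.
W12 is neither a parent, child, nor co-parent of W7, so it does not belong.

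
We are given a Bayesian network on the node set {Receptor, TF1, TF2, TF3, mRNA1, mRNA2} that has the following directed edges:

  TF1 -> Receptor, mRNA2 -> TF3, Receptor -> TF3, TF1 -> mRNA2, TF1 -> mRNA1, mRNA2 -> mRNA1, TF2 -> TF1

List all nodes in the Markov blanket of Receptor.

{TF1, TF3, mRNA2}

The Markov blanket of a node is its parents, its children, and the other parents of its children.
Children of Receptor: TF3.
Receptor has parent TF1.
Co-parents of Receptor (other parents of its children):
  TF3's other parent is mRNA2.
MB(Receptor) = {TF1, TF3, mRNA2}.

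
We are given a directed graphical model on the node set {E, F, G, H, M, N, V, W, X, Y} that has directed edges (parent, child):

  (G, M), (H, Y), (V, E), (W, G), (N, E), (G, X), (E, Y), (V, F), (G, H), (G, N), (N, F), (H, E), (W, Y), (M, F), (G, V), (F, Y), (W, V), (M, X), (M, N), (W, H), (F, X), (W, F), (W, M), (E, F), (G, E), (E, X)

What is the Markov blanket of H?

H's parents: G, W.
Ch(H) = {E, Y}.
Co-parents of H (other parents of its children):
  parents(E) \ {H} = {G, N, V}.
  parents(Y) \ {H} = {E, F, W}.
Taking the union gives {E, F, G, N, V, W, Y}.

{E, F, G, N, V, W, Y}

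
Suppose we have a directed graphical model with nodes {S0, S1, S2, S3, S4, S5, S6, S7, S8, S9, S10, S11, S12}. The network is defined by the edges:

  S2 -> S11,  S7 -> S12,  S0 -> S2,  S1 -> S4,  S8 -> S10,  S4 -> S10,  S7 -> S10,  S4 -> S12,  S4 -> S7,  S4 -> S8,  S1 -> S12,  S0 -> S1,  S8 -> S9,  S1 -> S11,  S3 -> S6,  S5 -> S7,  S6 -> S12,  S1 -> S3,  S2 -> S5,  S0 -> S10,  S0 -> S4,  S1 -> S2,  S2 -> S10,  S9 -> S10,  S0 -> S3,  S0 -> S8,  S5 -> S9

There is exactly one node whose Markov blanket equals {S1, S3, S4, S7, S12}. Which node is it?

The target node must have every member of {S1, S3, S4, S7, S12} as a parent, child, or co-parent, and no others.
Parents of S6: S3; children: S12; co-parents: S1, S4, S7.
These exactly cover the given set, so the node is S6.

S6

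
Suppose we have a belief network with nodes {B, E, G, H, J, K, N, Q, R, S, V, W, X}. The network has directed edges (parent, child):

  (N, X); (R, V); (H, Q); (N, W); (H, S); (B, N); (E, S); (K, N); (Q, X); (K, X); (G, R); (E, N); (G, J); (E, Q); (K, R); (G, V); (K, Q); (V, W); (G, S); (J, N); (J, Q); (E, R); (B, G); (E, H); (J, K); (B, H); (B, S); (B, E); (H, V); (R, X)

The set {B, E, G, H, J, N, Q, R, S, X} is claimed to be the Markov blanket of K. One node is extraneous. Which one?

S

Pa(K) = {J}.
Ch(K) = {N, Q, R, X}.
For each child, the remaining parents (spouses of K):
  parents(N) \ {K} = {B, E, J}.
  parents(Q) \ {K} = {E, H, J}.
  R's other parents are E, G.
  parents(X) \ {K} = {N, Q, R}.
MB(K) = {B, E, G, H, J, N, Q, R, X}.
S is neither a parent, child, nor co-parent of K, so it does not belong.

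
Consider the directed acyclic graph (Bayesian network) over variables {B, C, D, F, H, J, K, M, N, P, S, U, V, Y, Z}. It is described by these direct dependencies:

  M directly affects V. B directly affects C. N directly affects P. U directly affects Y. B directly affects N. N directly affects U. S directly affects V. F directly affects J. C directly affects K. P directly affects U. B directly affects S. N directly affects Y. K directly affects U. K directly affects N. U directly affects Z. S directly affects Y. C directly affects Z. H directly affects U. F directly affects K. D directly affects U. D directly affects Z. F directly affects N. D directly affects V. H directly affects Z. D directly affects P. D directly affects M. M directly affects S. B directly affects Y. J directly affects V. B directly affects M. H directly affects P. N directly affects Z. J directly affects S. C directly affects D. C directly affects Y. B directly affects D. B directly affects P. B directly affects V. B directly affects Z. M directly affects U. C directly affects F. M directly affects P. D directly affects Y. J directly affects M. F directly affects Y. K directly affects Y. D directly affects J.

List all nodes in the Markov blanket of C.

Parents of C: B.
C's children: D, F, K, Y, Z.
For each child, the remaining parents (spouses of C):
  D: B
  F: —
  K: F
  Y: B, D, F, K, N, S, U
  Z: B, D, H, N, U
Union: {B} ∪ {D, F, K, Y, Z} ∪ {B, D, F, H, K, N, S, U} = {B, D, F, H, K, N, S, U, Y, Z}.

{B, D, F, H, K, N, S, U, Y, Z}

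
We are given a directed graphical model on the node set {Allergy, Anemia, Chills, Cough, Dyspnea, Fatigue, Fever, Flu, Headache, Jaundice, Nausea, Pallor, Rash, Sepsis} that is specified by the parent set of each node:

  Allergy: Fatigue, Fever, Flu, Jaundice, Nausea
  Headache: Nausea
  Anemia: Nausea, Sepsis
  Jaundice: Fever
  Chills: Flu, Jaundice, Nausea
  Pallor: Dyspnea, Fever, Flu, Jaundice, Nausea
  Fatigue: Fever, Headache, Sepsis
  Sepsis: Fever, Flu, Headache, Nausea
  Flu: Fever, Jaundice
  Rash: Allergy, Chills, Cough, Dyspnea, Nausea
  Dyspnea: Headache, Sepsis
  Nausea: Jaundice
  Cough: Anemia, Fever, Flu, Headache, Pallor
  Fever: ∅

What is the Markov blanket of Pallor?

Ch(Pallor) = {Cough}.
Pallor's parents: Dyspnea, Fever, Flu, Jaundice, Nausea.
Co-parents of Pallor (other parents of its children):
  Cough: Anemia, Fever, Flu, Headache
So the Markov blanket of Pallor is {Anemia, Cough, Dyspnea, Fever, Flu, Headache, Jaundice, Nausea}.

{Anemia, Cough, Dyspnea, Fever, Flu, Headache, Jaundice, Nausea}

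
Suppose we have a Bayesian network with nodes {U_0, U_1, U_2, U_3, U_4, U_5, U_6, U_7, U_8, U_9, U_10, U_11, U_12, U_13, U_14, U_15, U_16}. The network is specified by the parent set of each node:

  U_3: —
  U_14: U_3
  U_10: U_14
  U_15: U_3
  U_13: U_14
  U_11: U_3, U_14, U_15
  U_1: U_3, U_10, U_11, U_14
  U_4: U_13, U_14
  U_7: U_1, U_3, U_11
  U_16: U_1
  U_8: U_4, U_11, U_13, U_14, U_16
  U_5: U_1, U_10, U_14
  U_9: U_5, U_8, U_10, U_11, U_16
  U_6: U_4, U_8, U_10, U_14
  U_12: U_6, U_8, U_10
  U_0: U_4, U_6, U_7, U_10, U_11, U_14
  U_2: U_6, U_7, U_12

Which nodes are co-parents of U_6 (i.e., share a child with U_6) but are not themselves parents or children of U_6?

{U_7, U_11}

Children of U_6: U_0, U_2, U_12.
  parents(U_12) \ {U_6} = {U_8, U_10}.
  U_0's other parents are U_4, U_7, U_10, U_11, U_14.
  U_2's other parents are U_7, U_12.
Excluding nodes already adjacent to U_6 (U_0, U_2, U_4, U_8, U_10, U_12, U_14), the co-parent-only contribution is {U_7, U_11}.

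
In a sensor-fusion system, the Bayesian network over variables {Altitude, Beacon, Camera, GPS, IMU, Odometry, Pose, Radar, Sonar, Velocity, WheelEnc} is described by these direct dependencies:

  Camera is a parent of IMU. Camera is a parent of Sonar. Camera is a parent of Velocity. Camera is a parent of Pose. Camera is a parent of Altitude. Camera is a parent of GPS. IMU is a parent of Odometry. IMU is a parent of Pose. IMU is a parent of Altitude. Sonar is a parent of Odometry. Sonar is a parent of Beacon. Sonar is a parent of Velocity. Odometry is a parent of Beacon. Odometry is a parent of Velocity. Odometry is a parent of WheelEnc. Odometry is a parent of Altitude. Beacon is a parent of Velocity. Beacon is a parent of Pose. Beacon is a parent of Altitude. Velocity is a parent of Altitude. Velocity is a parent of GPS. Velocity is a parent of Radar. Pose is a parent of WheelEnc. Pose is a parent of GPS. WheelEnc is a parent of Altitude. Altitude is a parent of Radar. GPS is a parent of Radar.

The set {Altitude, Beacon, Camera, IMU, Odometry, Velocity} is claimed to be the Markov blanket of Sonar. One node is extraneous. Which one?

By definition, MB(Sonar) is built from Sonar's parents, Sonar's children, and the co-parents of Sonar.
Ch(Sonar) = {Beacon, Odometry, Velocity}.
Parents of Sonar: Camera.
For each child, the remaining parents (spouses of Sonar):
  Odometry: IMU
  Beacon: Odometry
  Velocity: Beacon, Camera, Odometry
MB(Sonar) = {Beacon, Camera, IMU, Odometry, Velocity}.
Altitude is neither a parent, child, nor co-parent of Sonar, so it does not belong.

Altitude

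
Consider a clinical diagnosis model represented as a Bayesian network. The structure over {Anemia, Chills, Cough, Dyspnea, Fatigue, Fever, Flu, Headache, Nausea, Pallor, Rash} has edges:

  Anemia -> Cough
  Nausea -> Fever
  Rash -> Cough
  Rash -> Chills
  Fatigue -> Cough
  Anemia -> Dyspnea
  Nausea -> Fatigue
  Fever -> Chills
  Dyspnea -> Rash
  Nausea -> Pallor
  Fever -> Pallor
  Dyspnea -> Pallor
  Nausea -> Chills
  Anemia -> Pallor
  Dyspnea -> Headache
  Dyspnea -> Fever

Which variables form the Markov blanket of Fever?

Parents of Fever: Dyspnea, Nausea.
Ch(Fever) = {Chills, Pallor}.
Parents of each child, excluding Fever:
  parents(Pallor) \ {Fever} = {Anemia, Dyspnea, Nausea}.
  parents(Chills) \ {Fever} = {Nausea, Rash}.
So the Markov blanket of Fever is {Anemia, Chills, Dyspnea, Nausea, Pallor, Rash}.

{Anemia, Chills, Dyspnea, Nausea, Pallor, Rash}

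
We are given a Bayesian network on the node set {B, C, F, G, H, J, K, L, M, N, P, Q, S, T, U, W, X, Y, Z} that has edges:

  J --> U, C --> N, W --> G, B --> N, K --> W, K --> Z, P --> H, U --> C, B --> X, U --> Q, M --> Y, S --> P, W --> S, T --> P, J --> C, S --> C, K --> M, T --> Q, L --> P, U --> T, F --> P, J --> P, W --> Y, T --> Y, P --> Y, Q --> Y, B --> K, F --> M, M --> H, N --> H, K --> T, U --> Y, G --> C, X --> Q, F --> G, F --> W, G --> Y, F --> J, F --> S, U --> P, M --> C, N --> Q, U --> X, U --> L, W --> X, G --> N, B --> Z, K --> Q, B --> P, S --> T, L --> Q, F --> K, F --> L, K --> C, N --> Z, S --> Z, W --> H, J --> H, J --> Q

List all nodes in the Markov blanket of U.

{B, C, F, G, J, K, L, M, N, P, Q, S, T, W, X, Y}

A node's Markov blanket = Pa ∪ Ch ∪ (parents of Ch other than the node itself).
U's parents: J.
U's children: C, L, P, Q, T, X, Y.
Co-parents of U (other parents of its children):
  L: F
  T: K, S
  X: B, W
  C: G, J, K, M, S
  P: B, F, J, L, S, T
  Q: J, K, L, N, T, X
  Y: G, M, P, Q, T, W
Union: {J} ∪ {C, L, P, Q, T, X, Y} ∪ {B, F, G, J, K, L, M, N, P, Q, S, T, W, X} = {B, C, F, G, J, K, L, M, N, P, Q, S, T, W, X, Y}.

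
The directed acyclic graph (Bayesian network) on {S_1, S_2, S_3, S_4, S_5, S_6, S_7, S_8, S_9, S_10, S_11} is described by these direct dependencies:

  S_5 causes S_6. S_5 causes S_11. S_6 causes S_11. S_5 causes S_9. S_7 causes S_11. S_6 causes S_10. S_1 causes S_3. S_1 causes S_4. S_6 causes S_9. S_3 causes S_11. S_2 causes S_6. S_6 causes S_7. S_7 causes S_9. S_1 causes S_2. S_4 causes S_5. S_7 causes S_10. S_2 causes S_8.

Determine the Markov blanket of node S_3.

The Markov blanket of a node is its parents, its children, and the other parents of its children.
Pa(S_3) = {S_1}.
Children of S_3: S_11.
For each child, the remaining parents (spouses of S_3):
  S_11 also has parents S_5, S_6, S_7.
Taking the union gives {S_1, S_5, S_6, S_7, S_11}.

{S_1, S_5, S_6, S_7, S_11}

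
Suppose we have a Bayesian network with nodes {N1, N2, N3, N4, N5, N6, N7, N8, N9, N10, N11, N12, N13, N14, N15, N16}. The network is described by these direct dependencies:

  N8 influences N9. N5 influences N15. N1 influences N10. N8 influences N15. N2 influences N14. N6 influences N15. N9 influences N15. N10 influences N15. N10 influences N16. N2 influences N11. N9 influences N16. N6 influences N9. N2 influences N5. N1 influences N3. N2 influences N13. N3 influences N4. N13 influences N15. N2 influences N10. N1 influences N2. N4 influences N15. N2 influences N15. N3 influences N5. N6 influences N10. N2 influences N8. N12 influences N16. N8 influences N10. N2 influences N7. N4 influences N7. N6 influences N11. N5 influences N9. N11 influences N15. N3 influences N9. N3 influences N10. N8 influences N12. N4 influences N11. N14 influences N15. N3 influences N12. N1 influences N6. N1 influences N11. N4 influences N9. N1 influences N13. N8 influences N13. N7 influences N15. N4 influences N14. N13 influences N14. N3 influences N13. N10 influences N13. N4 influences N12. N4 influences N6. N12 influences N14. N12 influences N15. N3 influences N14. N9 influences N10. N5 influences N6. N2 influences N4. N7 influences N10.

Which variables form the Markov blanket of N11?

{N1, N2, N4, N5, N6, N7, N8, N9, N10, N12, N13, N14, N15}

A node's Markov blanket = Pa ∪ Ch ∪ (parents of Ch other than the node itself).
Parents of N11: N1, N2, N4, N6.
Children of N11: N15.
Co-parents of N11 (other parents of its children):
  N15 also has parents N2, N4, N5, N6, N7, N8, N9, N10, N12, N13, N14.
MB(N11) = {N1, N2, N4, N5, N6, N7, N8, N9, N10, N12, N13, N14, N15}.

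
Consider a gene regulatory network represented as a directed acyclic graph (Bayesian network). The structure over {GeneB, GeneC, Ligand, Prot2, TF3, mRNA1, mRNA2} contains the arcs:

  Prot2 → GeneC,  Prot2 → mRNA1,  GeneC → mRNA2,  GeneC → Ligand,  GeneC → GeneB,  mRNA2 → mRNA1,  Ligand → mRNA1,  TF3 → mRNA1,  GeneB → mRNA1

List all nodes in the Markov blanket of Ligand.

By definition, MB(Ligand) is built from Ligand's parents, Ligand's children, and the co-parents of Ligand.
Ligand's parents: GeneC.
Ch(Ligand) = {mRNA1}.
For each child, the remaining parents (spouses of Ligand):
  mRNA1's other parents are GeneB, Prot2, TF3, mRNA2.
MB(Ligand) = {GeneB, GeneC, Prot2, TF3, mRNA1, mRNA2}.

{GeneB, GeneC, Prot2, TF3, mRNA1, mRNA2}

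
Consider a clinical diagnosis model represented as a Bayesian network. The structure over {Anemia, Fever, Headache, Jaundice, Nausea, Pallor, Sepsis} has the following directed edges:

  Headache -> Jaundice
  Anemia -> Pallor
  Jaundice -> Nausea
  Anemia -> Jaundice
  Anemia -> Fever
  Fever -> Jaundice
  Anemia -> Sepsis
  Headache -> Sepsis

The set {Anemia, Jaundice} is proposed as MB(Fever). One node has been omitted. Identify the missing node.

Headache

Recall MB(v) = parents ∪ children ∪ spouses, where spouses are the other parents of v's children.
Fever has parent Anemia.
Fever has child Jaundice.
Parents of each child, excluding Fever:
  Jaundice: Anemia, Headache
MB(Fever) = {Anemia, Headache, Jaundice}.
Comparing with the claimed set, Headache is missing.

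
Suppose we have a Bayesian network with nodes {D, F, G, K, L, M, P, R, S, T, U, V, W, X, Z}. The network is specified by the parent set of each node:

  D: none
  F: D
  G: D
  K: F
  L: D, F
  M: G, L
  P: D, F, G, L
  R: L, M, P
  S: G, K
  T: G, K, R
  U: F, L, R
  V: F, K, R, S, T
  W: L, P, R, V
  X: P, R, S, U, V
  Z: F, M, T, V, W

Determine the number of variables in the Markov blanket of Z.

5

Children of Z: none.
Pa(Z) = {F, M, T, V, W}.
Z has no children, so there are no co-parents.
MB(Z) = {F, M, T, V, W}, which has 5 nodes.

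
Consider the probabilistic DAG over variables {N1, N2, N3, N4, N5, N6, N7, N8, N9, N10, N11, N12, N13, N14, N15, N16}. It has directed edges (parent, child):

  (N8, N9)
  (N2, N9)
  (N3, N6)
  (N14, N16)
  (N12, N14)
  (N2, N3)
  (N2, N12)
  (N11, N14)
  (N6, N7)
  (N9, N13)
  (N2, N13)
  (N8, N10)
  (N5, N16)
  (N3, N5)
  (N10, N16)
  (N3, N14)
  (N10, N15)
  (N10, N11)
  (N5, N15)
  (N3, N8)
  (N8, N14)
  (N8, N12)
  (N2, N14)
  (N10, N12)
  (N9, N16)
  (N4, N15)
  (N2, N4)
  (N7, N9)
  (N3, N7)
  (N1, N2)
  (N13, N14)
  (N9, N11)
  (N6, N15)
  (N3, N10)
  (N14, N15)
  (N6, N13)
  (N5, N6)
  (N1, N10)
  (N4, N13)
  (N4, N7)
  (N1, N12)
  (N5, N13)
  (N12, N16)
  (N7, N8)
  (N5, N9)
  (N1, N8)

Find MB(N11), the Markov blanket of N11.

{N2, N3, N8, N9, N10, N12, N13, N14}

Children of N11: N14.
Parents of N11: N9, N10.
Other parents of N11's children:
  N14: N2, N3, N8, N12, N13
So the Markov blanket of N11 is {N2, N3, N8, N9, N10, N12, N13, N14}.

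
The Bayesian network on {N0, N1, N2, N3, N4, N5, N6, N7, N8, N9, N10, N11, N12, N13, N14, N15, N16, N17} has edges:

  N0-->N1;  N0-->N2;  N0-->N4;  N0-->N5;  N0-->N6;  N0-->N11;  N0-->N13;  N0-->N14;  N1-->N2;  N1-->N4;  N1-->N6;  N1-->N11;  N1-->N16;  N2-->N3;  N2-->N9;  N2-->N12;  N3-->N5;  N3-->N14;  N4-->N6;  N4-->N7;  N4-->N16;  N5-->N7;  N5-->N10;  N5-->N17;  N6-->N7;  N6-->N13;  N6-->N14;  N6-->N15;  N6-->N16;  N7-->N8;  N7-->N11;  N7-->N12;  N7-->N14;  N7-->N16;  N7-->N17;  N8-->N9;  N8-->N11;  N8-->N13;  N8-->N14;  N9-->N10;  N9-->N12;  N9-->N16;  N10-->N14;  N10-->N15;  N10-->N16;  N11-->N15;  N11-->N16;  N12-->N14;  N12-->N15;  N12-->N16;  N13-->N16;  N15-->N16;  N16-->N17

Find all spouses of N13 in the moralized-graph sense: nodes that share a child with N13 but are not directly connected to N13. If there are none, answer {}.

{N1, N4, N7, N9, N10, N11, N12, N15}

Children of N13: N16.
  parents(N16) \ {N13} = {N1, N4, N6, N7, N9, N10, N11, N12, N15}.
Excluding nodes already adjacent to N13 (N0, N6, N8, N16), the co-parent-only contribution is {N1, N4, N7, N9, N10, N11, N12, N15}.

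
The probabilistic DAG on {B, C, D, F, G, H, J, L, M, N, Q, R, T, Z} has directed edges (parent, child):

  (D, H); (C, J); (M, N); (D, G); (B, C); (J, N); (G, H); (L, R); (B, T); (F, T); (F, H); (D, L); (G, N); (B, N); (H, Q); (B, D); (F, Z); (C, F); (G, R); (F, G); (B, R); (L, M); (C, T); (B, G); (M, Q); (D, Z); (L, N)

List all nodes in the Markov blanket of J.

The Markov blanket of a node is its parents, its children, and the other parents of its children.
J's parents: C.
J has child N.
Parents of each child, excluding J:
  N: B, G, L, M
Taking the union gives {B, C, G, L, M, N}.

{B, C, G, L, M, N}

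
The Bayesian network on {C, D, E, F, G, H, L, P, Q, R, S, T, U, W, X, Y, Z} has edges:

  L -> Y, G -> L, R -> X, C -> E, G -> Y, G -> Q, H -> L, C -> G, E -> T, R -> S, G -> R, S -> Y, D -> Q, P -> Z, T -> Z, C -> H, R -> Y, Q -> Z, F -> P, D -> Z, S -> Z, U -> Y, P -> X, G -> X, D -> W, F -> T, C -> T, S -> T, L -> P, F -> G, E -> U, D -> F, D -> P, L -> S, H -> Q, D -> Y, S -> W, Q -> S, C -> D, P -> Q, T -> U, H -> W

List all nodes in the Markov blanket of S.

{C, D, E, F, G, H, L, P, Q, R, T, U, W, Y, Z}

By definition, MB(S) is built from S's parents, S's children, and the co-parents of S.
Parents of S: L, Q, R.
Children of S: T, W, Y, Z.
Parents of each child, excluding S:
  T's other parents are C, E, F.
  W also has parents D, H.
  Y's other parents are D, G, L, R, U.
  Z's other parents are D, P, Q, T.
MB(S) = {C, D, E, F, G, H, L, P, Q, R, T, U, W, Y, Z}.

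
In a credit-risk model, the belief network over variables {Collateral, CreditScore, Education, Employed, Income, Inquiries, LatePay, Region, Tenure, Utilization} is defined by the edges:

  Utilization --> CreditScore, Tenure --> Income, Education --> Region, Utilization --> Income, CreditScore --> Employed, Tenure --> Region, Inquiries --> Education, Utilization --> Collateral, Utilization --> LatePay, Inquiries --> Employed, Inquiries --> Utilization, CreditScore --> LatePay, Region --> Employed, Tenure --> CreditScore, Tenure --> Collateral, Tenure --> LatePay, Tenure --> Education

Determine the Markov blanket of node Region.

Parents of Region: Education, Tenure.
Ch(Region) = {Employed}.
Co-parents of Region (other parents of its children):
  Employed: CreditScore, Inquiries
Taking the union gives {CreditScore, Education, Employed, Inquiries, Tenure}.

{CreditScore, Education, Employed, Inquiries, Tenure}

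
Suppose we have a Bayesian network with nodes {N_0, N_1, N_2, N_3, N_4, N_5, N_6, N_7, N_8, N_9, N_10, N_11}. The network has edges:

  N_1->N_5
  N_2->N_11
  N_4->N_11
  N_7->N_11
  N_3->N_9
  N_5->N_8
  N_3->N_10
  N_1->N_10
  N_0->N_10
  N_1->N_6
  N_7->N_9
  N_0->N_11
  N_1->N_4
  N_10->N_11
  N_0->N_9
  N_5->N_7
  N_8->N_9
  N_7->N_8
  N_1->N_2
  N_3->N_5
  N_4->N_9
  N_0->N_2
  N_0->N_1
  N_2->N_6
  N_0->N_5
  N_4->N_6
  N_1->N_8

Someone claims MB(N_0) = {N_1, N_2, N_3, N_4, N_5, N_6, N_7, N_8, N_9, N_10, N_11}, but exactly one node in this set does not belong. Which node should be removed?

By definition, MB(N_0) is built from N_0's parents, N_0's children, and the co-parents of N_0.
N_0's children: N_1, N_2, N_5, N_9, N_10, N_11.
Parents of N_0: none.
Parents of each child, excluding N_0:
  N_1 has no other parent.
  N_2 also has parent N_1.
  parents(N_5) \ {N_0} = {N_1, N_3}.
  N_9's other parents are N_3, N_4, N_7, N_8.
  N_10 also has parents N_1, N_3.
  N_11 also has parents N_2, N_4, N_7, N_10.
MB(N_0) = {N_1, N_2, N_3, N_4, N_5, N_7, N_8, N_9, N_10, N_11}.
N_6 is neither a parent, child, nor co-parent of N_0, so it does not belong.

N_6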